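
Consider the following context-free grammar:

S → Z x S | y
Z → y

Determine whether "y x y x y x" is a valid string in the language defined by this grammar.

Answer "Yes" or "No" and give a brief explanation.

No - no valid derivation exists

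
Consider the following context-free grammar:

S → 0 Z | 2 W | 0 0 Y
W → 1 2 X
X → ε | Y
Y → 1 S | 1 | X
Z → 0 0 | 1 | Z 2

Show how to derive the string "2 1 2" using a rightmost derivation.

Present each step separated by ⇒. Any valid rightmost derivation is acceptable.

S ⇒ 2 W ⇒ 2 1 2 X ⇒ 2 1 2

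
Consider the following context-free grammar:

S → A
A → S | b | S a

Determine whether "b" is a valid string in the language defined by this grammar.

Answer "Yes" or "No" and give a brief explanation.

Yes - a valid derivation exists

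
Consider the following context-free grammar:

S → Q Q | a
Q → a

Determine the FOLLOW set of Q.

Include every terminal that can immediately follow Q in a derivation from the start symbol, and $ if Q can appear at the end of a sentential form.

We compute FOLLOW(Q) using the standard algorithm.
FOLLOW(S) starts with {$}.
FIRST(Q) = {a}
FIRST(S) = {a}
FOLLOW(Q) = {$, a}
FOLLOW(S) = {$}
Therefore, FOLLOW(Q) = {$, a}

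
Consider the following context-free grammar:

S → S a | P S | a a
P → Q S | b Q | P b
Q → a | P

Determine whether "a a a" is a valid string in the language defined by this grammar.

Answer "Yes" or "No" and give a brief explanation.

Yes - a valid derivation exists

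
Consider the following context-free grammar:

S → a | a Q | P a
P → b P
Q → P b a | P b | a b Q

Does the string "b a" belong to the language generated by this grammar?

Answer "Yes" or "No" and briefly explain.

No - no valid derivation exists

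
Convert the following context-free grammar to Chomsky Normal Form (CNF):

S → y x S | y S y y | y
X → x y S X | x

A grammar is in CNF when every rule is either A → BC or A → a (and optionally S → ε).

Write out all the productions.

TY → y; TX → x; S → y; X → x; S → TY X0; X0 → TX S; S → TY X1; X1 → S X2; X2 → TY TY; X → TX X3; X3 → TY X4; X4 → S X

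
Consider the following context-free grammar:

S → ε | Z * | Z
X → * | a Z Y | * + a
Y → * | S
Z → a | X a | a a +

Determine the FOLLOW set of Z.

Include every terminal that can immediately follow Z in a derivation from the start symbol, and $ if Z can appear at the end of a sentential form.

We compute FOLLOW(Z) using the standard algorithm.
FOLLOW(S) starts with {$}.
FIRST(S) = {*, a, ε}
FIRST(X) = {*, a}
FIRST(Y) = {*, a, ε}
FIRST(Z) = {*, a}
FOLLOW(S) = {$, a}
FOLLOW(X) = {a}
FOLLOW(Y) = {a}
FOLLOW(Z) = {$, *, a}
Therefore, FOLLOW(Z) = {$, *, a}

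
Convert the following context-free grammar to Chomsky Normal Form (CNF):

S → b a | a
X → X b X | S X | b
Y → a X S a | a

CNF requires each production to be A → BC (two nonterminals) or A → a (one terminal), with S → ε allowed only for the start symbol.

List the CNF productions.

TB → b; TA → a; S → a; X → b; Y → a; S → TB TA; X → X X0; X0 → TB X; X → S X; Y → TA X1; X1 → X X2; X2 → S TA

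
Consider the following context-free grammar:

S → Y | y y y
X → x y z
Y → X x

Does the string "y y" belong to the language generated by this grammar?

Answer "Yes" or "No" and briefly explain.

No - no valid derivation exists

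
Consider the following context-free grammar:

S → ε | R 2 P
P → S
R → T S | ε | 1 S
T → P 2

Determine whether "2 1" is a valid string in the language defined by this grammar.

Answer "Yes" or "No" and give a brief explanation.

No - no valid derivation exists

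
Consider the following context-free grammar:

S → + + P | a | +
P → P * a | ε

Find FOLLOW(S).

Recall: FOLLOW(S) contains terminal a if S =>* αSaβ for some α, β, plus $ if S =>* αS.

We compute FOLLOW(S) using the standard algorithm.
FOLLOW(S) starts with {$}.
FIRST(P) = {*, ε}
FIRST(S) = {+, a}
FOLLOW(P) = {$, *}
FOLLOW(S) = {$}
Therefore, FOLLOW(S) = {$}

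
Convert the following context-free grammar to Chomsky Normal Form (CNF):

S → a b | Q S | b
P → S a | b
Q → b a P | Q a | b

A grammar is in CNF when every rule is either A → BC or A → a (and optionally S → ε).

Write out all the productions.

TA → a; TB → b; S → b; P → b; Q → b; S → TA TB; S → Q S; P → S TA; Q → TB X0; X0 → TA P; Q → Q TA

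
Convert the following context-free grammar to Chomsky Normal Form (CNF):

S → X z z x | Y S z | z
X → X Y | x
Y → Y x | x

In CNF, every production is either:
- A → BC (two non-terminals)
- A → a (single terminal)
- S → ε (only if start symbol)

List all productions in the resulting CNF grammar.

TZ → z; TX → x; S → z; X → x; Y → x; S → X X0; X0 → TZ X1; X1 → TZ TX; S → Y X2; X2 → S TZ; X → X Y; Y → Y TX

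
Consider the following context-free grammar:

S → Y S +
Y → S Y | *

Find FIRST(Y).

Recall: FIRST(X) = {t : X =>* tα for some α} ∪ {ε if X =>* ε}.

We compute FIRST(Y) using the standard algorithm.
FIRST(S) = {*}
FIRST(Y) = {*}
Therefore, FIRST(Y) = {*}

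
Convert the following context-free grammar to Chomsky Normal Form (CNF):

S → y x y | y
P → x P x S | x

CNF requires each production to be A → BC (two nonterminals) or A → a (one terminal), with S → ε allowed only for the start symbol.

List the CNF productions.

TY → y; TX → x; S → y; P → x; S → TY X0; X0 → TX TY; P → TX X1; X1 → P X2; X2 → TX S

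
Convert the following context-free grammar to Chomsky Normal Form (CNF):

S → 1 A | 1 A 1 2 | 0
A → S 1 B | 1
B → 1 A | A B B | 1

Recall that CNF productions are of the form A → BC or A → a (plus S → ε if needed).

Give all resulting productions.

T1 → 1; T2 → 2; S → 0; A → 1; B → 1; S → T1 A; S → T1 X0; X0 → A X1; X1 → T1 T2; A → S X2; X2 → T1 B; B → T1 A; B → A X3; X3 → B B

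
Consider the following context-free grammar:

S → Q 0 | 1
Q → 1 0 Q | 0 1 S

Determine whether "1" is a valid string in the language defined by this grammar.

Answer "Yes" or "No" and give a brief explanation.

Yes - a valid derivation exists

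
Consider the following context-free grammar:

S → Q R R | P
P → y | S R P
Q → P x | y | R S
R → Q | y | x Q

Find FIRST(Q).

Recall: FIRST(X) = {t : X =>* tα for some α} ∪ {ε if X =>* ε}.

We compute FIRST(Q) using the standard algorithm.
FIRST(P) = {x, y}
FIRST(Q) = {x, y}
FIRST(R) = {x, y}
FIRST(S) = {x, y}
Therefore, FIRST(Q) = {x, y}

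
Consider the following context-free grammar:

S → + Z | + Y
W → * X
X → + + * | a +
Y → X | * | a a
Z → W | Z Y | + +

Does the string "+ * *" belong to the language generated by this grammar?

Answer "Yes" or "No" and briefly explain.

No - no valid derivation exists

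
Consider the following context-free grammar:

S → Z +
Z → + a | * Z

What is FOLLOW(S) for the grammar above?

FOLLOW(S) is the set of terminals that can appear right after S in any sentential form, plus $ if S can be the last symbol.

We compute FOLLOW(S) using the standard algorithm.
FOLLOW(S) starts with {$}.
FIRST(S) = {*, +}
FIRST(Z) = {*, +}
FOLLOW(S) = {$}
FOLLOW(Z) = {+}
Therefore, FOLLOW(S) = {$}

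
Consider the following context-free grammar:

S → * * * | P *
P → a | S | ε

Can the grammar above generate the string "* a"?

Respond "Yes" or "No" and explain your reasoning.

No - no valid derivation exists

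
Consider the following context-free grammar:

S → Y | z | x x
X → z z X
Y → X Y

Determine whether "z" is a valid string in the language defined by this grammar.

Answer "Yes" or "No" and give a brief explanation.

Yes - a valid derivation exists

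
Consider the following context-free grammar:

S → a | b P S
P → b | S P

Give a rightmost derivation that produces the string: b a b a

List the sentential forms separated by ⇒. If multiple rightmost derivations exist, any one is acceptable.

S ⇒ b P S ⇒ b P a ⇒ b S P a ⇒ b S b a ⇒ b a b a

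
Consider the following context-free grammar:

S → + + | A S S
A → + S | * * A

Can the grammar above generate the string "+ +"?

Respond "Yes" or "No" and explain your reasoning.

Yes - a valid derivation exists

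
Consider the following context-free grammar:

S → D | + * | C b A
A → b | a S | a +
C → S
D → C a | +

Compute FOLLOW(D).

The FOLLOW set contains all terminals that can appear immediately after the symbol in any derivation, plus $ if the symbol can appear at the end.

We compute FOLLOW(D) using the standard algorithm.
FOLLOW(S) starts with {$}.
FIRST(A) = {a, b}
FIRST(C) = {+}
FIRST(D) = {+}
FIRST(S) = {+}
FOLLOW(A) = {$, a, b}
FOLLOW(C) = {a, b}
FOLLOW(D) = {$, a, b}
FOLLOW(S) = {$, a, b}
Therefore, FOLLOW(D) = {$, a, b}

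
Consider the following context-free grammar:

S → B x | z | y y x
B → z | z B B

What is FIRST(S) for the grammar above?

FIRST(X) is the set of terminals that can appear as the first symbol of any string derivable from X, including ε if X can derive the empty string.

We compute FIRST(S) using the standard algorithm.
FIRST(B) = {z}
FIRST(S) = {y, z}
Therefore, FIRST(S) = {y, z}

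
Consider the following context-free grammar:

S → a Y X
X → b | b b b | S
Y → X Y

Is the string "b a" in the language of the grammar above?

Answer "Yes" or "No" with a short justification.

No - no valid derivation exists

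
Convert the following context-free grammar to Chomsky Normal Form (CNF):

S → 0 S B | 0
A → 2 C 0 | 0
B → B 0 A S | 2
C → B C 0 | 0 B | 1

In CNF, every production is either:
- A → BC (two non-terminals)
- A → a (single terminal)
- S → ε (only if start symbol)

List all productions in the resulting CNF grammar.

T0 → 0; S → 0; T2 → 2; A → 0; B → 2; C → 1; S → T0 X0; X0 → S B; A → T2 X1; X1 → C T0; B → B X2; X2 → T0 X3; X3 → A S; C → B X4; X4 → C T0; C → T0 B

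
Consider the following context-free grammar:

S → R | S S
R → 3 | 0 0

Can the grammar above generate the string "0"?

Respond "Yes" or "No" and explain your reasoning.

No - no valid derivation exists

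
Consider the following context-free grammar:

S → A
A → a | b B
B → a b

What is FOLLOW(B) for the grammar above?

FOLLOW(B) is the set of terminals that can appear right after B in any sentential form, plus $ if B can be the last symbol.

We compute FOLLOW(B) using the standard algorithm.
FOLLOW(S) starts with {$}.
FIRST(A) = {a, b}
FIRST(B) = {a}
FIRST(S) = {a, b}
FOLLOW(A) = {$}
FOLLOW(B) = {$}
FOLLOW(S) = {$}
Therefore, FOLLOW(B) = {$}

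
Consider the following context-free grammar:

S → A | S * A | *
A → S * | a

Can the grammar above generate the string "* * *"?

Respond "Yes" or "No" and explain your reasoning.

Yes - a valid derivation exists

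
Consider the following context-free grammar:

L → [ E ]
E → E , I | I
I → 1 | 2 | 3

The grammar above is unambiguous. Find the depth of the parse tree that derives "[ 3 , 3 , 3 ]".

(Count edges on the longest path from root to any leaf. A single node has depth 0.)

5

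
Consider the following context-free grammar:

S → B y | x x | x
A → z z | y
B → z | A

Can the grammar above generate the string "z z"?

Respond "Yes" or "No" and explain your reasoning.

No - no valid derivation exists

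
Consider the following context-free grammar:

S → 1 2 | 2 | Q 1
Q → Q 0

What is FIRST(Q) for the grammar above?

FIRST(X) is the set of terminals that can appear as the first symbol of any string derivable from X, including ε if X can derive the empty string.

We compute FIRST(Q) using the standard algorithm.
FIRST(Q) = {}
FIRST(S) = {1, 2}
Therefore, FIRST(Q) = {}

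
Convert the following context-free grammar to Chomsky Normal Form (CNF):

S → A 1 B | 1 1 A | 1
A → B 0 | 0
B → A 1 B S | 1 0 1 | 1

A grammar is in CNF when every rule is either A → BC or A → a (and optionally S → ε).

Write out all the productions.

T1 → 1; S → 1; T0 → 0; A → 0; B → 1; S → A X0; X0 → T1 B; S → T1 X1; X1 → T1 A; A → B T0; B → A X2; X2 → T1 X3; X3 → B S; B → T1 X4; X4 → T0 T1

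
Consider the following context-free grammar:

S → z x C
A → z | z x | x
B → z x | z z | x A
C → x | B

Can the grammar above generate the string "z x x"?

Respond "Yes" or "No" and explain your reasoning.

Yes - a valid derivation exists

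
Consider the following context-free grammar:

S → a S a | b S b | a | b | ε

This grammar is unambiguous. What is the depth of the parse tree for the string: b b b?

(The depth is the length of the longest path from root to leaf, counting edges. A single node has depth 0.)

2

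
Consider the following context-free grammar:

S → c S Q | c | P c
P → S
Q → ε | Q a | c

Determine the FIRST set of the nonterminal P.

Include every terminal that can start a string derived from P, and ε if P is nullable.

We compute FIRST(P) using the standard algorithm.
FIRST(P) = {c}
FIRST(Q) = {a, c, ε}
FIRST(S) = {c}
Therefore, FIRST(P) = {c}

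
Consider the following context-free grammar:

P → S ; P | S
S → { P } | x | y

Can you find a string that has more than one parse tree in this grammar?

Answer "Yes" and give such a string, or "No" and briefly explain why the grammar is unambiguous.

No - the grammar is unambiguous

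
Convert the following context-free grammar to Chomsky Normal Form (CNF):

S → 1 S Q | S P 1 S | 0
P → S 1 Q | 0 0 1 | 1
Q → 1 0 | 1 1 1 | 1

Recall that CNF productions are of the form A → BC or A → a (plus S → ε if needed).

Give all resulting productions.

T1 → 1; S → 0; T0 → 0; P → 1; Q → 1; S → T1 X0; X0 → S Q; S → S X1; X1 → P X2; X2 → T1 S; P → S X3; X3 → T1 Q; P → T0 X4; X4 → T0 T1; Q → T1 T0; Q → T1 X5; X5 → T1 T1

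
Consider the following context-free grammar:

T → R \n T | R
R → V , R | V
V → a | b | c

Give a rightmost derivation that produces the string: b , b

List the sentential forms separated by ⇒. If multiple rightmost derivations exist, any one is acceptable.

T ⇒ R ⇒ V , R ⇒ V , V ⇒ V , b ⇒ b , b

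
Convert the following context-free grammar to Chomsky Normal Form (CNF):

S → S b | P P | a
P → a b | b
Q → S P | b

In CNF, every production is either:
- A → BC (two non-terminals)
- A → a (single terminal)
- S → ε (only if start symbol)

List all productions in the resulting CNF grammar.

TB → b; S → a; TA → a; P → b; Q → b; S → S TB; S → P P; P → TA TB; Q → S P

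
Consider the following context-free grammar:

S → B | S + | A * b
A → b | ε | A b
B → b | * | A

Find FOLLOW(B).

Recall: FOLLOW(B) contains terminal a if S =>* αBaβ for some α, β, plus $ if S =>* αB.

We compute FOLLOW(B) using the standard algorithm.
FOLLOW(S) starts with {$}.
FIRST(A) = {b, ε}
FIRST(B) = {*, b, ε}
FIRST(S) = {*, +, b, ε}
FOLLOW(A) = {$, *, +, b}
FOLLOW(B) = {$, +}
FOLLOW(S) = {$, +}
Therefore, FOLLOW(B) = {$, +}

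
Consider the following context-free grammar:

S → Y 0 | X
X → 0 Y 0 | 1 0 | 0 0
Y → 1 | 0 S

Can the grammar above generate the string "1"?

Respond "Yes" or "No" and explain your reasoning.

No - no valid derivation exists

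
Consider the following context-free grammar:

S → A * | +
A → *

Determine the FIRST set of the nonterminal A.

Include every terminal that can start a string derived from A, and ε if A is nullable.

We compute FIRST(A) using the standard algorithm.
FIRST(A) = {*}
FIRST(S) = {*, +}
Therefore, FIRST(A) = {*}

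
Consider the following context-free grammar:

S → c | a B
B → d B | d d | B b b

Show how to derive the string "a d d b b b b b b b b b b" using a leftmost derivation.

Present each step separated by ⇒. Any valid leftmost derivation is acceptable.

S ⇒ a B ⇒ a B b b ⇒ a B b b b b ⇒ a B b b b b b b ⇒ a B b b b b b b b b ⇒ a B b b b b b b b b b b ⇒ a d d b b b b b b b b b b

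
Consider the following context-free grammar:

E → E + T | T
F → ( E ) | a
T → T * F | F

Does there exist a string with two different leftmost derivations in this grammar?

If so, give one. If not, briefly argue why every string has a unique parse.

No - every string in the language has a unique leftmost derivation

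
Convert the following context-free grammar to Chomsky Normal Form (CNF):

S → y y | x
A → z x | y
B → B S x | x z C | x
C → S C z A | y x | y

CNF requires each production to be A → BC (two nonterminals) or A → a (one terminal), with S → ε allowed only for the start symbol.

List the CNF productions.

TY → y; S → x; TZ → z; TX → x; A → y; B → x; C → y; S → TY TY; A → TZ TX; B → B X0; X0 → S TX; B → TX X1; X1 → TZ C; C → S X2; X2 → C X3; X3 → TZ A; C → TY TX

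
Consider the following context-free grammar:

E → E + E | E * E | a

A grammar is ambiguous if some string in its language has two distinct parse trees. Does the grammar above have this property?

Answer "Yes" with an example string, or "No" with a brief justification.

Yes - the string 'a * a + a * a + a' has two distinct parse trees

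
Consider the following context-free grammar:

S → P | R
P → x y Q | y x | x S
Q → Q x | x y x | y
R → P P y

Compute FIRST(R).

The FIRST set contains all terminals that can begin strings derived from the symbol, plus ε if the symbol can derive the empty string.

We compute FIRST(R) using the standard algorithm.
FIRST(P) = {x, y}
FIRST(Q) = {x, y}
FIRST(R) = {x, y}
FIRST(S) = {x, y}
Therefore, FIRST(R) = {x, y}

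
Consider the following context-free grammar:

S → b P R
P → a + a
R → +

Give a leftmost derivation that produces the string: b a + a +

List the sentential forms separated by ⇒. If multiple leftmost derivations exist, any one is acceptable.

S ⇒ b P R ⇒ b a + a R ⇒ b a + a +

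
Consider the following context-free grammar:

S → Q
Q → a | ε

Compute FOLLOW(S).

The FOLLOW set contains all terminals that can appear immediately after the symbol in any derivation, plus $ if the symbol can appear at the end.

We compute FOLLOW(S) using the standard algorithm.
FOLLOW(S) starts with {$}.
FIRST(Q) = {a, ε}
FIRST(S) = {a, ε}
FOLLOW(Q) = {$}
FOLLOW(S) = {$}
Therefore, FOLLOW(S) = {$}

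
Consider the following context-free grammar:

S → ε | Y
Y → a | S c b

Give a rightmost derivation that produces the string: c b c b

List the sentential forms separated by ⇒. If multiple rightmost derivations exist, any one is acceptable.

S ⇒ Y ⇒ S c b ⇒ Y c b ⇒ S c b c b ⇒ c b c b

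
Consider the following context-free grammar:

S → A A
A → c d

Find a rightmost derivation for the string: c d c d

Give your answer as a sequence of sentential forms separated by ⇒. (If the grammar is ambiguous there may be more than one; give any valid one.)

S ⇒ A A ⇒ A c d ⇒ c d c d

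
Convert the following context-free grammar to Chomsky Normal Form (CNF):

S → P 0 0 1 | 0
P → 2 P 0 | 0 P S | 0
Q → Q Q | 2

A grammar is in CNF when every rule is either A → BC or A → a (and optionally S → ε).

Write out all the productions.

T0 → 0; T1 → 1; S → 0; T2 → 2; P → 0; Q → 2; S → P X0; X0 → T0 X1; X1 → T0 T1; P → T2 X2; X2 → P T0; P → T0 X3; X3 → P S; Q → Q Q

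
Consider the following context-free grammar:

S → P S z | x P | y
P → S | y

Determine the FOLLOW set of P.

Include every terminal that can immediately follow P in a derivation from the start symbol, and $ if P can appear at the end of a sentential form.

We compute FOLLOW(P) using the standard algorithm.
FOLLOW(S) starts with {$}.
FIRST(P) = {x, y}
FIRST(S) = {x, y}
FOLLOW(P) = {$, x, y, z}
FOLLOW(S) = {$, x, y, z}
Therefore, FOLLOW(P) = {$, x, y, z}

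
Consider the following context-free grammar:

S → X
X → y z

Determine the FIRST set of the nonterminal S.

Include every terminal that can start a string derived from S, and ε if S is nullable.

We compute FIRST(S) using the standard algorithm.
FIRST(S) = {y}
FIRST(X) = {y}
Therefore, FIRST(S) = {y}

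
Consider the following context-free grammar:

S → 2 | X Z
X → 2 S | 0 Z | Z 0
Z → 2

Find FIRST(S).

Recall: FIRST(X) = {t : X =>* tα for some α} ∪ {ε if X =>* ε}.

We compute FIRST(S) using the standard algorithm.
FIRST(S) = {0, 2}
FIRST(X) = {0, 2}
FIRST(Z) = {2}
Therefore, FIRST(S) = {0, 2}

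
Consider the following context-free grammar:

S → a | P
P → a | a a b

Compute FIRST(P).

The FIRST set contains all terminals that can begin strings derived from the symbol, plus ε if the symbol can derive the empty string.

We compute FIRST(P) using the standard algorithm.
FIRST(P) = {a}
FIRST(S) = {a}
Therefore, FIRST(P) = {a}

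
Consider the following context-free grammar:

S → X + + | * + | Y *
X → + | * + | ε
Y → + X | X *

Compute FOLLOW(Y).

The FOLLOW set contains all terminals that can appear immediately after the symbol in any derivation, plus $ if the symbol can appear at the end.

We compute FOLLOW(Y) using the standard algorithm.
FOLLOW(S) starts with {$}.
FIRST(S) = {*, +}
FIRST(X) = {*, +, ε}
FIRST(Y) = {*, +}
FOLLOW(S) = {$}
FOLLOW(X) = {*, +}
FOLLOW(Y) = {*}
Therefore, FOLLOW(Y) = {*}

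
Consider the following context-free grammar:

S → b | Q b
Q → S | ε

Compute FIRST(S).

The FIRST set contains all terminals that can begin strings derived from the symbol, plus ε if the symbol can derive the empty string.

We compute FIRST(S) using the standard algorithm.
FIRST(Q) = {b, ε}
FIRST(S) = {b}
Therefore, FIRST(S) = {b}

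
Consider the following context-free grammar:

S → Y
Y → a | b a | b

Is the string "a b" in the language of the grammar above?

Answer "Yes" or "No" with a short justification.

No - no valid derivation exists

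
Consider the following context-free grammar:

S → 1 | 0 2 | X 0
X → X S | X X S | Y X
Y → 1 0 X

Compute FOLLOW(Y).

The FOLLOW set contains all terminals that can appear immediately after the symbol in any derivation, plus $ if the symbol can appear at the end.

We compute FOLLOW(Y) using the standard algorithm.
FOLLOW(S) starts with {$}.
FIRST(S) = {0, 1}
FIRST(X) = {1}
FIRST(Y) = {1}
FOLLOW(S) = {$, 0, 1}
FOLLOW(X) = {0, 1}
FOLLOW(Y) = {1}
Therefore, FOLLOW(Y) = {1}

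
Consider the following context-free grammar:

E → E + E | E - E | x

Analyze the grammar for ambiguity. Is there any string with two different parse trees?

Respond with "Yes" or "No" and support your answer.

Yes - the string 'x + x - x - x + x' has two distinct parse trees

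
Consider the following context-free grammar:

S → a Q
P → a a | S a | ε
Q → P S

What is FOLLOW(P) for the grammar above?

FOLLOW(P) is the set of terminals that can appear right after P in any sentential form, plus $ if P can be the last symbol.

We compute FOLLOW(P) using the standard algorithm.
FOLLOW(S) starts with {$}.
FIRST(P) = {a, ε}
FIRST(Q) = {a}
FIRST(S) = {a}
FOLLOW(P) = {a}
FOLLOW(Q) = {$, a}
FOLLOW(S) = {$, a}
Therefore, FOLLOW(P) = {a}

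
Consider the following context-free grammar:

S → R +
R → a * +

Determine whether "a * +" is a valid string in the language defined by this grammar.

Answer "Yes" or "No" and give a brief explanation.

No - no valid derivation exists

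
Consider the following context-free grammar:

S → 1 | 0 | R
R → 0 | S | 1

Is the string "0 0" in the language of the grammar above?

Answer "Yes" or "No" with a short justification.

No - no valid derivation exists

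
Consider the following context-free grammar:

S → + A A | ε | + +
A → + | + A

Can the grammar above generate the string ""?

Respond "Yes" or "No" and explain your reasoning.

Yes - a valid derivation exists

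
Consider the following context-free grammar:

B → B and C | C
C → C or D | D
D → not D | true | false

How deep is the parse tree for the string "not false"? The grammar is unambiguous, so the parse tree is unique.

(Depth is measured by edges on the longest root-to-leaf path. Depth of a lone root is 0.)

4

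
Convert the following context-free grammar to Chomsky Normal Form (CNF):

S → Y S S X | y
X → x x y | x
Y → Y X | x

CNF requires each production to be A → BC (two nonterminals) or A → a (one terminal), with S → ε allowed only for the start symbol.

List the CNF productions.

S → y; TX → x; TY → y; X → x; Y → x; S → Y X0; X0 → S X1; X1 → S X; X → TX X2; X2 → TX TY; Y → Y X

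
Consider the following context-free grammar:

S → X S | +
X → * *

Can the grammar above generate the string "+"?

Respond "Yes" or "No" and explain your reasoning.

Yes - a valid derivation exists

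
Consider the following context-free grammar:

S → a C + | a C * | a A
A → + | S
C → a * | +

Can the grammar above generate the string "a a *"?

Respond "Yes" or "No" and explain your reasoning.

No - no valid derivation exists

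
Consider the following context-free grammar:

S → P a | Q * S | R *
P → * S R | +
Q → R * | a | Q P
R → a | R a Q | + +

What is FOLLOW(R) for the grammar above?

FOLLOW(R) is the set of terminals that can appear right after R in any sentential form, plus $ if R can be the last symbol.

We compute FOLLOW(R) using the standard algorithm.
FOLLOW(S) starts with {$}.
FIRST(P) = {*, +}
FIRST(Q) = {+, a}
FIRST(R) = {+, a}
FIRST(S) = {*, +, a}
FOLLOW(P) = {*, +, a}
FOLLOW(Q) = {*, +, a}
FOLLOW(R) = {*, +, a}
FOLLOW(S) = {$, +, a}
Therefore, FOLLOW(R) = {*, +, a}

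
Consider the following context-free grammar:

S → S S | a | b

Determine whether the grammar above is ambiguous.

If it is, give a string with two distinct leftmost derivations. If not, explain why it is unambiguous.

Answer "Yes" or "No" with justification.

Yes - the string 'b b b b b a' has two distinct leftmost derivations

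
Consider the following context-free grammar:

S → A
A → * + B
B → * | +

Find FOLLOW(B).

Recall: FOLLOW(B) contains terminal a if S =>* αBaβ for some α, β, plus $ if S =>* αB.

We compute FOLLOW(B) using the standard algorithm.
FOLLOW(S) starts with {$}.
FIRST(A) = {*}
FIRST(B) = {*, +}
FIRST(S) = {*}
FOLLOW(A) = {$}
FOLLOW(B) = {$}
FOLLOW(S) = {$}
Therefore, FOLLOW(B) = {$}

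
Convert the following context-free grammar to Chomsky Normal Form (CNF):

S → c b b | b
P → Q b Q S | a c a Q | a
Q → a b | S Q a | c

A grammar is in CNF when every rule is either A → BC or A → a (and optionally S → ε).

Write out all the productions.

TC → c; TB → b; S → b; TA → a; P → a; Q → c; S → TC X0; X0 → TB TB; P → Q X1; X1 → TB X2; X2 → Q S; P → TA X3; X3 → TC X4; X4 → TA Q; Q → TA TB; Q → S X5; X5 → Q TA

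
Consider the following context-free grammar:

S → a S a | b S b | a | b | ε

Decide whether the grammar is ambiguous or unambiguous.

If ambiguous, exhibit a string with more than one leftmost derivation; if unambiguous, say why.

Unambiguous - every string in the language has a unique leftmost derivation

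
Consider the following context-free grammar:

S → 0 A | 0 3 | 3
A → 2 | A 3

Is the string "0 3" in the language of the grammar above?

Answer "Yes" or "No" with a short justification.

Yes - a valid derivation exists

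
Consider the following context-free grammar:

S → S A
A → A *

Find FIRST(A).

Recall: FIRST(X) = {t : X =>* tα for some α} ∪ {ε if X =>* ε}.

We compute FIRST(A) using the standard algorithm.
FIRST(A) = {}
FIRST(S) = {}
Therefore, FIRST(A) = {}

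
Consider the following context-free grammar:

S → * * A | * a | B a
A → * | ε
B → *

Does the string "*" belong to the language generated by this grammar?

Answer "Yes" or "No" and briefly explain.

No - no valid derivation exists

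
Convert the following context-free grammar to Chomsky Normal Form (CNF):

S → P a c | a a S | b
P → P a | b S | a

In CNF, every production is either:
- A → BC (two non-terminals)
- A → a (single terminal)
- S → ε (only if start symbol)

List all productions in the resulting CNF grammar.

TA → a; TC → c; S → b; TB → b; P → a; S → P X0; X0 → TA TC; S → TA X1; X1 → TA S; P → P TA; P → TB S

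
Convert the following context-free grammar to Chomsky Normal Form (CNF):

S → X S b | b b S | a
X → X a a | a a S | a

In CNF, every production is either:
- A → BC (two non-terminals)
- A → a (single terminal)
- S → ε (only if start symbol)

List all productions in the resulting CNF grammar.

TB → b; S → a; TA → a; X → a; S → X X0; X0 → S TB; S → TB X1; X1 → TB S; X → X X2; X2 → TA TA; X → TA X3; X3 → TA S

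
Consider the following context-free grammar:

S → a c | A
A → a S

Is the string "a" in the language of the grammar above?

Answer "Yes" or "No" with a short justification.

No - no valid derivation exists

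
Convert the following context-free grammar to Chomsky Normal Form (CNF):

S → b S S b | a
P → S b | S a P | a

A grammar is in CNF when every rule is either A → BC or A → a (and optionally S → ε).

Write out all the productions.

TB → b; S → a; TA → a; P → a; S → TB X0; X0 → S X1; X1 → S TB; P → S TB; P → S X2; X2 → TA P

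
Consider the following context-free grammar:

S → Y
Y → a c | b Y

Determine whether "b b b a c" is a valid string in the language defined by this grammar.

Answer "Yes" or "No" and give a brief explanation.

Yes - a valid derivation exists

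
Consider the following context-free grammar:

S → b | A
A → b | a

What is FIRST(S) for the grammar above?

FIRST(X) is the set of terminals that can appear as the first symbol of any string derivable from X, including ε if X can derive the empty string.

We compute FIRST(S) using the standard algorithm.
FIRST(A) = {a, b}
FIRST(S) = {a, b}
Therefore, FIRST(S) = {a, b}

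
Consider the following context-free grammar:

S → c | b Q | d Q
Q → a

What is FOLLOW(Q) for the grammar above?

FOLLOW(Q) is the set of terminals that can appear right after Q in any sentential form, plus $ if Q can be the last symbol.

We compute FOLLOW(Q) using the standard algorithm.
FOLLOW(S) starts with {$}.
FIRST(Q) = {a}
FIRST(S) = {b, c, d}
FOLLOW(Q) = {$}
FOLLOW(S) = {$}
Therefore, FOLLOW(Q) = {$}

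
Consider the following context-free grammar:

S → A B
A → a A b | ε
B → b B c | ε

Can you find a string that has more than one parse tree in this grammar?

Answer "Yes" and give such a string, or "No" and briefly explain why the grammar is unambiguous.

No - the grammar is unambiguous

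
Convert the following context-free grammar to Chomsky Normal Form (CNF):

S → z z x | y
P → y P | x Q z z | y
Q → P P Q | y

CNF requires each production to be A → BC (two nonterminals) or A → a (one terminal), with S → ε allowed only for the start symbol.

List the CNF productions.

TZ → z; TX → x; S → y; TY → y; P → y; Q → y; S → TZ X0; X0 → TZ TX; P → TY P; P → TX X1; X1 → Q X2; X2 → TZ TZ; Q → P X3; X3 → P Q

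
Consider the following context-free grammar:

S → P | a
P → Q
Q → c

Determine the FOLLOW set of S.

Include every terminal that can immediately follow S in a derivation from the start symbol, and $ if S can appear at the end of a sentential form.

We compute FOLLOW(S) using the standard algorithm.
FOLLOW(S) starts with {$}.
FIRST(P) = {c}
FIRST(Q) = {c}
FIRST(S) = {a, c}
FOLLOW(P) = {$}
FOLLOW(Q) = {$}
FOLLOW(S) = {$}
Therefore, FOLLOW(S) = {$}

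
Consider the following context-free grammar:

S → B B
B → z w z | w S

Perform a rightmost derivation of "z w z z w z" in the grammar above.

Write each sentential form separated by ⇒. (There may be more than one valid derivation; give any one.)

S ⇒ B B ⇒ B z w z ⇒ z w z z w z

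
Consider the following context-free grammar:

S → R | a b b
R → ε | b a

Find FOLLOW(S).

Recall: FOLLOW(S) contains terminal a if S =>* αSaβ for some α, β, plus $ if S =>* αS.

We compute FOLLOW(S) using the standard algorithm.
FOLLOW(S) starts with {$}.
FIRST(R) = {b, ε}
FIRST(S) = {a, b, ε}
FOLLOW(R) = {$}
FOLLOW(S) = {$}
Therefore, FOLLOW(S) = {$}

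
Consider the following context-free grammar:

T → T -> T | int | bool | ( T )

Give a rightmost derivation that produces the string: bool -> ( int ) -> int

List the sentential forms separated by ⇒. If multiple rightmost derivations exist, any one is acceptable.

T ⇒ T -> T ⇒ T -> T -> T ⇒ T -> T -> int ⇒ T -> ( T ) -> int ⇒ T -> ( int ) -> int ⇒ bool -> ( int ) -> int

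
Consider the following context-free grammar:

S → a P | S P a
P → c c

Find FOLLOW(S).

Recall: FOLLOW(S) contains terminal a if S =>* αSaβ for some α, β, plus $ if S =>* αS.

We compute FOLLOW(S) using the standard algorithm.
FOLLOW(S) starts with {$}.
FIRST(P) = {c}
FIRST(S) = {a}
FOLLOW(P) = {$, a, c}
FOLLOW(S) = {$, c}
Therefore, FOLLOW(S) = {$, c}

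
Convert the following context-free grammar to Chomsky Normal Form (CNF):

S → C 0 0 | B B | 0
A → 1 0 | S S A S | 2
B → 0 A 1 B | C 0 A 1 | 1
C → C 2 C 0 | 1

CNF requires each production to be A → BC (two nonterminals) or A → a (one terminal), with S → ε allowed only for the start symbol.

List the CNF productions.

T0 → 0; S → 0; T1 → 1; A → 2; B → 1; T2 → 2; C → 1; S → C X0; X0 → T0 T0; S → B B; A → T1 T0; A → S X1; X1 → S X2; X2 → A S; B → T0 X3; X3 → A X4; X4 → T1 B; B → C X5; X5 → T0 X6; X6 → A T1; C → C X7; X7 → T2 X8; X8 → C T0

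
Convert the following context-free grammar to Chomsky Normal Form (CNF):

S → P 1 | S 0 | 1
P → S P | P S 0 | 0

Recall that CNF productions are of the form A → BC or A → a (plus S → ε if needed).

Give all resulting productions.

T1 → 1; T0 → 0; S → 1; P → 0; S → P T1; S → S T0; P → S P; P → P X0; X0 → S T0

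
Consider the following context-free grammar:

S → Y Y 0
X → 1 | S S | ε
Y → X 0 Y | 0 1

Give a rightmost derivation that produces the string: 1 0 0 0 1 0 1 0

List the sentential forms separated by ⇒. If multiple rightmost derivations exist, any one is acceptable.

S ⇒ Y Y 0 ⇒ Y 0 1 0 ⇒ X 0 Y 0 1 0 ⇒ X 0 X 0 Y 0 1 0 ⇒ X 0 X 0 0 1 0 1 0 ⇒ X 0 0 0 1 0 1 0 ⇒ 1 0 0 0 1 0 1 0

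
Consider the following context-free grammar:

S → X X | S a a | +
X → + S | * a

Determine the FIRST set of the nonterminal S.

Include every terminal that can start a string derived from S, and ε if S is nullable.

We compute FIRST(S) using the standard algorithm.
FIRST(S) = {*, +}
FIRST(X) = {*, +}
Therefore, FIRST(S) = {*, +}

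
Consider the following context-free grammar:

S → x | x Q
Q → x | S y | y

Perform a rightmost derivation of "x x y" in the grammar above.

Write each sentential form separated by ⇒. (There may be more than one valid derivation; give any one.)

S ⇒ x Q ⇒ x S y ⇒ x x y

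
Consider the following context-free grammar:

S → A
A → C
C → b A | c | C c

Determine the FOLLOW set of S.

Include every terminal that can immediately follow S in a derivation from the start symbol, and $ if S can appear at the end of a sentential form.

We compute FOLLOW(S) using the standard algorithm.
FOLLOW(S) starts with {$}.
FIRST(A) = {b, c}
FIRST(C) = {b, c}
FIRST(S) = {b, c}
FOLLOW(A) = {$, c}
FOLLOW(C) = {$, c}
FOLLOW(S) = {$}
Therefore, FOLLOW(S) = {$}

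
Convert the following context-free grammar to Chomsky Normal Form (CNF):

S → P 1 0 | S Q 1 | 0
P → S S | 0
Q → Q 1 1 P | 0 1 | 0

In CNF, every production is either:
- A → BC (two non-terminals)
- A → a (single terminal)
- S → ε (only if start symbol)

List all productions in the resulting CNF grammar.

T1 → 1; T0 → 0; S → 0; P → 0; Q → 0; S → P X0; X0 → T1 T0; S → S X1; X1 → Q T1; P → S S; Q → Q X2; X2 → T1 X3; X3 → T1 P; Q → T0 T1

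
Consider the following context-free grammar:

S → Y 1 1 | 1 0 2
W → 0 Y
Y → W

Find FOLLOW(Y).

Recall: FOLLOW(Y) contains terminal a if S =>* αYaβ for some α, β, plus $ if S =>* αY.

We compute FOLLOW(Y) using the standard algorithm.
FOLLOW(S) starts with {$}.
FIRST(S) = {0, 1}
FIRST(W) = {0}
FIRST(Y) = {0}
FOLLOW(S) = {$}
FOLLOW(W) = {1}
FOLLOW(Y) = {1}
Therefore, FOLLOW(Y) = {1}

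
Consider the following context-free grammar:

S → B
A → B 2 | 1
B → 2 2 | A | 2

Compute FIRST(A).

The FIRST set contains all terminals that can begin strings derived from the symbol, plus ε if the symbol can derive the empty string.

We compute FIRST(A) using the standard algorithm.
FIRST(A) = {1, 2}
FIRST(B) = {1, 2}
FIRST(S) = {1, 2}
Therefore, FIRST(A) = {1, 2}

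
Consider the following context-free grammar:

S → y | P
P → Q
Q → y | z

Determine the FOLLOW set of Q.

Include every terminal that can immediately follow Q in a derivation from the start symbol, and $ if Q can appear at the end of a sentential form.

We compute FOLLOW(Q) using the standard algorithm.
FOLLOW(S) starts with {$}.
FIRST(P) = {y, z}
FIRST(Q) = {y, z}
FIRST(S) = {y, z}
FOLLOW(P) = {$}
FOLLOW(Q) = {$}
FOLLOW(S) = {$}
Therefore, FOLLOW(Q) = {$}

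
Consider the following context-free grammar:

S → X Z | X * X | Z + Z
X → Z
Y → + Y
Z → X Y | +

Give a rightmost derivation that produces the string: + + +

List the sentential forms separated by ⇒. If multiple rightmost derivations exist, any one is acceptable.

S ⇒ Z + Z ⇒ Z + + ⇒ + + +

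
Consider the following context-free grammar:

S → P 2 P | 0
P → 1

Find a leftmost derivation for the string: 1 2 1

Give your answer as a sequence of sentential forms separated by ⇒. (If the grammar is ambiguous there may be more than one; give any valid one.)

S ⇒ P 2 P ⇒ 1 2 P ⇒ 1 2 1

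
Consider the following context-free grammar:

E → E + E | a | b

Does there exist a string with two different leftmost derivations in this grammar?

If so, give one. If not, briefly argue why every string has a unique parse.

Yes - the string 'b + a + b + a + a' has two distinct leftmost derivations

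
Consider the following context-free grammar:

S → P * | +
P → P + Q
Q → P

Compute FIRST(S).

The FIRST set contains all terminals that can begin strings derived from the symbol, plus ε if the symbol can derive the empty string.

We compute FIRST(S) using the standard algorithm.
FIRST(P) = {}
FIRST(Q) = {}
FIRST(S) = {+}
Therefore, FIRST(S) = {+}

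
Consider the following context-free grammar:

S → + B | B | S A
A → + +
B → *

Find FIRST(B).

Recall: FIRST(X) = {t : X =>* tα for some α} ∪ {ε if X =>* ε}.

We compute FIRST(B) using the standard algorithm.
FIRST(A) = {+}
FIRST(B) = {*}
FIRST(S) = {*, +}
Therefore, FIRST(B) = {*}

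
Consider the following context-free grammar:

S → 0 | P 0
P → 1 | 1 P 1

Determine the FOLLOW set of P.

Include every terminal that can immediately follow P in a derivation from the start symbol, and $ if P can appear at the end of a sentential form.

We compute FOLLOW(P) using the standard algorithm.
FOLLOW(S) starts with {$}.
FIRST(P) = {1}
FIRST(S) = {0, 1}
FOLLOW(P) = {0, 1}
FOLLOW(S) = {$}
Therefore, FOLLOW(P) = {0, 1}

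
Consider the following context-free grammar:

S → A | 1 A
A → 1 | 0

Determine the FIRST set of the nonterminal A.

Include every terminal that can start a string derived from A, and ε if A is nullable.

We compute FIRST(A) using the standard algorithm.
FIRST(A) = {0, 1}
FIRST(S) = {0, 1}
Therefore, FIRST(A) = {0, 1}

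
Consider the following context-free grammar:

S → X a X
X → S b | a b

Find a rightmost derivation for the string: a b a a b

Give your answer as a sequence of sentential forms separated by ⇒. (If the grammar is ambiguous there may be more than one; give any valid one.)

S ⇒ X a X ⇒ X a a b ⇒ a b a a b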